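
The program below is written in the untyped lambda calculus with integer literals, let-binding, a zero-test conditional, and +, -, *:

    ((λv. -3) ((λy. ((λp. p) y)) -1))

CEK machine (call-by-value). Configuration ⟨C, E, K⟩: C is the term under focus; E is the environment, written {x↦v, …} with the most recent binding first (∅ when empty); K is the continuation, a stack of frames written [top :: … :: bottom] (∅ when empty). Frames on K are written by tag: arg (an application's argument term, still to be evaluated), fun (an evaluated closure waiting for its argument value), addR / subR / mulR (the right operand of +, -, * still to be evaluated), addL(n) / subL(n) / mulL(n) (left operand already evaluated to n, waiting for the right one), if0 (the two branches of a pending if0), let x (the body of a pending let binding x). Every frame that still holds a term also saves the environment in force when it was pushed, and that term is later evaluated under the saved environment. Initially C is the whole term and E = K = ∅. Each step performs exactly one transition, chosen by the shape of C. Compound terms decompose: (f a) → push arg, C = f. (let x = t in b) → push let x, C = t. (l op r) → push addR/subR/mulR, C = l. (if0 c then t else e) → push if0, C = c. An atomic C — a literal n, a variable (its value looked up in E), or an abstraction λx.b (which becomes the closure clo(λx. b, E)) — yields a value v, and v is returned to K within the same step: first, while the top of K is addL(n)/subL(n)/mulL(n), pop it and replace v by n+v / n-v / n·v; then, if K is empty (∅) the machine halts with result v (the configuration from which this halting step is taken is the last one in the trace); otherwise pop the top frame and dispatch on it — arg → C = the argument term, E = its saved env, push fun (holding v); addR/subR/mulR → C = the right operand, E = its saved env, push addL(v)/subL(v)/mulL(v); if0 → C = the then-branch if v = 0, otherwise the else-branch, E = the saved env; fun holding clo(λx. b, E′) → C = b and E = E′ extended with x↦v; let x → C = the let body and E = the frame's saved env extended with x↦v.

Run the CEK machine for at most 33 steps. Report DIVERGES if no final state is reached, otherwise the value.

0. ⟨C=((λv. -3) ((λy. ((λp. p) y)) -1)); E=∅; K=∅⟩
1. ⟨C=(λv. -3); E=∅; K=[arg]⟩
2. ⟨C=((λy. ((λp. p) y)) -1); E=∅; K=[fun]⟩
3. ⟨C=(λy. ((λp. p) y)); E=∅; K=[arg :: fun]⟩
4. ⟨C=-1; E=∅; K=[fun :: fun]⟩
5. ⟨C=((λp. p) y); E={y↦-1}; K=[fun]⟩
6. ⟨C=(λp. p); E={y↦-1}; K=[arg :: fun]⟩
7. ⟨C=y; E={y↦-1}; K=[fun :: fun]⟩
8. ⟨C=p; E={p↦-1, y↦-1}; K=[fun]⟩
9. ⟨C=-3; E={v↦-1}; K=∅⟩
→ final value -3

Answer: -3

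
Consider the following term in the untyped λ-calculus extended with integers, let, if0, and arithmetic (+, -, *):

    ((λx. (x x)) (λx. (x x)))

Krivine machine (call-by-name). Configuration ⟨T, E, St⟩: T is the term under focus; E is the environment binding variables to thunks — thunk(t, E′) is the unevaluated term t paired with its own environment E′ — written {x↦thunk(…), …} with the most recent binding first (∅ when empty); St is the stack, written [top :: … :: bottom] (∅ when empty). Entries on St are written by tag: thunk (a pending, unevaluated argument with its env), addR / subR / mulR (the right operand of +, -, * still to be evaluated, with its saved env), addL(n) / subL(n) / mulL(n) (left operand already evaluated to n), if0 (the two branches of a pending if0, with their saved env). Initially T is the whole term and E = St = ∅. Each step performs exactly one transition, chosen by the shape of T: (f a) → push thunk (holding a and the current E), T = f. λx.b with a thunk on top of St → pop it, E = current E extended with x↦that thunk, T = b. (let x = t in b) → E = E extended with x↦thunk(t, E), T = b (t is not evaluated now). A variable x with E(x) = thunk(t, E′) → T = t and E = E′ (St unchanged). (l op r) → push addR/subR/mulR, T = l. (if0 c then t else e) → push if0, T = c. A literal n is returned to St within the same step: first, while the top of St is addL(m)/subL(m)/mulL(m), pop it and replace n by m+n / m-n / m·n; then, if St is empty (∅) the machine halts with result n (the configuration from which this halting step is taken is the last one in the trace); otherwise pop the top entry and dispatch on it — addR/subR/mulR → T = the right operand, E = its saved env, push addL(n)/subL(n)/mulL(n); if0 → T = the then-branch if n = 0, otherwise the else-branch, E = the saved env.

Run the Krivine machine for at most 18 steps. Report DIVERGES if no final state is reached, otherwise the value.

Answer: DIVERGES (no final state within 18 steps)

Derivation:
step 0: [T=((λx. (x x)) (λx. (x x))) | E=∅ | St=∅]
step 1: [T=(λx. (x x)) | E=∅ | St=[thunk]]
step 2: [T=(x x) | E={x↦thunk((λx. (x x)), ∅)} | St=∅]
step 3: [T=x | E={x↦thunk((λx. (x x)), ∅)} | St=[thunk]]
step 4: [T=(λx. (x x)) | E=∅ | St=[thunk]]
step 5: [T=(x x) | E={x↦thunk(x, {x↦thunk((λx. (x x)), ∅)})} | St=∅]
step 6: [T=x | E={x↦thunk(x, {x↦thunk((λx. (x x)), ∅)})} | St=[thunk]]
step 7: [T=x | E={x↦thunk((λx. (x x)), ∅)} | St=[thunk]]
step 8: [T=(λx. (x x)) | E=∅ | St=[thunk]]
step 9: [T=(x x) | E={x↦thunk(x, {x↦thunk(x, {x↦thunk((λx. (x x)), ∅)})})} | St=∅]
step 10: [T=x | E={x↦thunk(x, {x↦thunk(x, {x↦thunk((λx. (x x)), ∅)})})} | St=[thunk]]
step 11: [T=x | E={x↦thunk(x, {x↦thunk((λx. (x x)), ∅)})} | St=[thunk]]
step 12: [T=x | E={x↦thunk((λx. (x x)), ∅)} | St=[thunk]]
step 13: [T=(λx. (x x)) | E=∅ | St=[thunk]]
step 14: [T=(x x) | E={x↦thunk(x, {x↦thunk(x, {x↦thunk(x, {x↦thunk((λx. (x x)), ∅)})})})} | St=∅]
step 15: [T=x | E={x↦thunk(x, {x↦thunk(x, {x↦thunk(x, {x↦thunk((λx. (x x)), ∅)})})})} | St=[thunk]]
step 16: [T=x | E={x↦thunk(x, {x↦thunk(x, {x↦thunk((λx. (x x)), ∅)})})} | St=[thunk]]
step 17: [T=x | E={x↦thunk(x, {x↦thunk((λx. (x x)), ∅)})} | St=[thunk]]
step 18: [T=x | E={x↦thunk((λx. (x x)), ∅)} | St=[thunk]]
→ 18 transitions taken and the configuration is still not final: no result within 18 steps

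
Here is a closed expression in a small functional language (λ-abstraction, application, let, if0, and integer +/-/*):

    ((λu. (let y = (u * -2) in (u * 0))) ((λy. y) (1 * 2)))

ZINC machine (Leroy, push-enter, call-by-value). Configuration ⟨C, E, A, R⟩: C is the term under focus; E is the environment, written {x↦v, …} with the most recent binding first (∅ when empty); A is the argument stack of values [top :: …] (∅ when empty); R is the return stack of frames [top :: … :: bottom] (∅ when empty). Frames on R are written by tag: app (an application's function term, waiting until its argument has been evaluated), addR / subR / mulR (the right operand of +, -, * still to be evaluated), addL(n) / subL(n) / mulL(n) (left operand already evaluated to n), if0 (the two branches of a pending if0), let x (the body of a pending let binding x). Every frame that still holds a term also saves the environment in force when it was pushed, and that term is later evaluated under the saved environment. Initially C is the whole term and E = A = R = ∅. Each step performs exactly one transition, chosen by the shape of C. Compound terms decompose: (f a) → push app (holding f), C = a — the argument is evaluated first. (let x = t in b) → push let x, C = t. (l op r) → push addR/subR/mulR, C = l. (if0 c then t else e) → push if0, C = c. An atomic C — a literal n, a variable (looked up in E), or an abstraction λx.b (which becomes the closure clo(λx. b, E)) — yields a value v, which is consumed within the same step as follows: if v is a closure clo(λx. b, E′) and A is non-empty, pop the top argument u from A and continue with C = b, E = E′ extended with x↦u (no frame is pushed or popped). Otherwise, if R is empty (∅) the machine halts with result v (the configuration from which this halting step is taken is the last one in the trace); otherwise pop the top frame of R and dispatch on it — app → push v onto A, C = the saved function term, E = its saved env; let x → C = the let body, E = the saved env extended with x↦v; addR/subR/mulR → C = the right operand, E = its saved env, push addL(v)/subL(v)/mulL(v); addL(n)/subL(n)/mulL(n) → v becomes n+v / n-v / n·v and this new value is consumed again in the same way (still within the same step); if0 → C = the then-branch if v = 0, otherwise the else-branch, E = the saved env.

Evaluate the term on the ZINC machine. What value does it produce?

Answer: 0

Derivation:
step 0: ⟨C=((λu. (let y = (u * -2) in (u * 0))) ((λy. y) (1 * 2))); E=∅; A=∅; R=∅⟩
step 1: ⟨C=((λy. y) (1 * 2)); E=∅; A=∅; R=[app]⟩
step 2: ⟨C=(1 * 2); E=∅; A=∅; R=[app :: app]⟩
step 3: ⟨C=1; E=∅; A=∅; R=[mulR :: app :: app]⟩
step 4: ⟨C=2; E=∅; A=∅; R=[mulL(1) :: app :: app]⟩
step 5: ⟨C=(λy. y); E=∅; A=[2]; R=[app]⟩
step 6: ⟨C=y; E={y↦2}; A=∅; R=[app]⟩
step 7: ⟨C=(λu. (let y = (u * -2) in (u * 0))); E=∅; A=[2]; R=∅⟩
step 8: ⟨C=(let y = (u * -2) in (u * 0)); E={u↦2}; A=∅; R=∅⟩
step 9: ⟨C=(u * -2); E={u↦2}; A=∅; R=[let y]⟩
step 10: ⟨C=u; E={u↦2}; A=∅; R=[mulR :: let y]⟩
step 11: ⟨C=-2; E={u↦2}; A=∅; R=[mulL(2) :: let y]⟩
step 12: ⟨C=(u * 0); E={y↦-4, u↦2}; A=∅; R=∅⟩
step 13: ⟨C=u; E={y↦-4, u↦2}; A=∅; R=[mulR]⟩
step 14: ⟨C=0; E={y↦-4, u↦2}; A=∅; R=[mulL(2)]⟩
→ final value 0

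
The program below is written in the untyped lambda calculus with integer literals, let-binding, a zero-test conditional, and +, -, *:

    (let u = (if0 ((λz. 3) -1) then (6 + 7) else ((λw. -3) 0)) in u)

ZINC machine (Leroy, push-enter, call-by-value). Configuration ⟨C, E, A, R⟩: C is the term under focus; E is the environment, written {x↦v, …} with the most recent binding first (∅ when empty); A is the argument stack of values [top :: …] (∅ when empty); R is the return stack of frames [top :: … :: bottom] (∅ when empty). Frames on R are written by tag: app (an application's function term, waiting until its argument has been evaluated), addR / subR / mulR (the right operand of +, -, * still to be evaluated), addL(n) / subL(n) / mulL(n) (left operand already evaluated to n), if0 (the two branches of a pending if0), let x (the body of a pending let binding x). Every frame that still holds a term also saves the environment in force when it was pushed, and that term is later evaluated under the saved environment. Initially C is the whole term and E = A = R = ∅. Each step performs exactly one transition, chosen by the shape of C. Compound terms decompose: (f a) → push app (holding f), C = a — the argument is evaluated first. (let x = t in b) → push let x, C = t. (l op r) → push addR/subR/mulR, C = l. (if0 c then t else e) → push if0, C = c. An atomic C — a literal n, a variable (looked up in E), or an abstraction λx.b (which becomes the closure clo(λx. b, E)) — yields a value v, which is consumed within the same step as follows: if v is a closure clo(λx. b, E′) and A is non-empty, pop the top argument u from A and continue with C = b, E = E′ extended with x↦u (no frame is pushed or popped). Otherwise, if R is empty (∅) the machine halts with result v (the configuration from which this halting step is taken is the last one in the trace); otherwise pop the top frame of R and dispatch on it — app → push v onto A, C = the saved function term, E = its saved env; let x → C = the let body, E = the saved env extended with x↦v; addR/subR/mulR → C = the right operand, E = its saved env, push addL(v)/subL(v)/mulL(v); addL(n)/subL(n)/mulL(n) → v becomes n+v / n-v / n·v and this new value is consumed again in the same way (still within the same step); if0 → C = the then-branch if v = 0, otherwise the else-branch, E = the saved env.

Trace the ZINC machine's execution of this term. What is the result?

step 0: ⟨C=(let u = (if0 ((λz. 3) -1) then (6 + 7) else ((λw. -3) 0)) in u); E=∅; A=∅; R=∅⟩
step 1: ⟨C=(if0 ((λz. 3) -1) then (6 + 7) else ((λw. -3) 0)); E=∅; A=∅; R=[let u]⟩
step 2: ⟨C=((λz. 3) -1); E=∅; A=∅; R=[if0 :: let u]⟩
step 3: ⟨C=-1; E=∅; A=∅; R=[app :: if0 :: let u]⟩
step 4: ⟨C=(λz. 3); E=∅; A=[-1]; R=[if0 :: let u]⟩
step 5: ⟨C=3; E={z↦-1}; A=∅; R=[if0 :: let u]⟩
step 6: ⟨C=((λw. -3) 0); E=∅; A=∅; R=[let u]⟩
step 7: ⟨C=0; E=∅; A=∅; R=[app :: let u]⟩
step 8: ⟨C=(λw. -3); E=∅; A=[0]; R=[let u]⟩
step 9: ⟨C=-3; E={w↦0}; A=∅; R=[let u]⟩
step 10: ⟨C=u; E={u↦-3}; A=∅; R=∅⟩
→ final value -3

Answer: -3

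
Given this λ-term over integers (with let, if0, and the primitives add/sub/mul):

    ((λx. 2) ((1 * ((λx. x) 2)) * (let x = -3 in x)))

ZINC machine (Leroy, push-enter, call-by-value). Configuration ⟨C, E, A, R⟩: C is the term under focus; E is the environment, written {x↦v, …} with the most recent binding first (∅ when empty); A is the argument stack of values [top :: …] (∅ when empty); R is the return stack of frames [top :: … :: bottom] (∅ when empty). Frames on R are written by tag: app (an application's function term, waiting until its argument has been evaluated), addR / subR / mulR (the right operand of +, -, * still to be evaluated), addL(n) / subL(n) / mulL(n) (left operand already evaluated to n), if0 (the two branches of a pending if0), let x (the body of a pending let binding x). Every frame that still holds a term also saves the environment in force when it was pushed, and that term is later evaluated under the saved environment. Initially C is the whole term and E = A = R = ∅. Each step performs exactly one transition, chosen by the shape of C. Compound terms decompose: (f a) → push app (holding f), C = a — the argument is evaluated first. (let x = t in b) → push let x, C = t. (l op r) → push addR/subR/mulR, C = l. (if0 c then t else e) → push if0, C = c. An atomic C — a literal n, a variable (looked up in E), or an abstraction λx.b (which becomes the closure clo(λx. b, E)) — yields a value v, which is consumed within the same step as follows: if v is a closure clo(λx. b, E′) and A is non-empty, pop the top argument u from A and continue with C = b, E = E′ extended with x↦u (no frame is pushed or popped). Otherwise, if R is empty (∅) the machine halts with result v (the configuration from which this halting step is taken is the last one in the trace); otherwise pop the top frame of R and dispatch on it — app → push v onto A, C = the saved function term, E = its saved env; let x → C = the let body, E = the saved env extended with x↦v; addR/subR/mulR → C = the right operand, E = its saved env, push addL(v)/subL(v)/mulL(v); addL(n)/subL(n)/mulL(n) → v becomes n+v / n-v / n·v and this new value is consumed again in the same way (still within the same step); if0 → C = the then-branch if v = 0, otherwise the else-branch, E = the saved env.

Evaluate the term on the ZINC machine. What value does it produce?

t=0: <C=((λx. 2) ((1 * ((λx. x) 2)) * (let x = -3 in x))), E=∅, A=∅, R=∅>
t=1: <C=((1 * ((λx. x) 2)) * (let x = -3 in x)), E=∅, A=∅, R=[app]>
t=2: <C=(1 * ((λx. x) 2)), E=∅, A=∅, R=[mulR :: app]>
t=3: <C=1, E=∅, A=∅, R=[mulR :: mulR :: app]>
t=4: <C=((λx. x) 2), E=∅, A=∅, R=[mulL(1) :: mulR :: app]>
t=5: <C=2, E=∅, A=∅, R=[app :: mulL(1) :: mulR :: app]>
t=6: <C=(λx. x), E=∅, A=[2], R=[mulL(1) :: mulR :: app]>
t=7: <C=x, E={x↦2}, A=∅, R=[mulL(1) :: mulR :: app]>
t=8: <C=(let x = -3 in x), E=∅, A=∅, R=[mulL(2) :: app]>
t=9: <C=-3, E=∅, A=∅, R=[let x :: mulL(2) :: app]>
t=10: <C=x, E={x↦-3}, A=∅, R=[mulL(2) :: app]>
t=11: <C=(λx. 2), E=∅, A=[-6], R=∅>
t=12: <C=2, E={x↦-6}, A=∅, R=∅>
→ final value 2

Answer: 2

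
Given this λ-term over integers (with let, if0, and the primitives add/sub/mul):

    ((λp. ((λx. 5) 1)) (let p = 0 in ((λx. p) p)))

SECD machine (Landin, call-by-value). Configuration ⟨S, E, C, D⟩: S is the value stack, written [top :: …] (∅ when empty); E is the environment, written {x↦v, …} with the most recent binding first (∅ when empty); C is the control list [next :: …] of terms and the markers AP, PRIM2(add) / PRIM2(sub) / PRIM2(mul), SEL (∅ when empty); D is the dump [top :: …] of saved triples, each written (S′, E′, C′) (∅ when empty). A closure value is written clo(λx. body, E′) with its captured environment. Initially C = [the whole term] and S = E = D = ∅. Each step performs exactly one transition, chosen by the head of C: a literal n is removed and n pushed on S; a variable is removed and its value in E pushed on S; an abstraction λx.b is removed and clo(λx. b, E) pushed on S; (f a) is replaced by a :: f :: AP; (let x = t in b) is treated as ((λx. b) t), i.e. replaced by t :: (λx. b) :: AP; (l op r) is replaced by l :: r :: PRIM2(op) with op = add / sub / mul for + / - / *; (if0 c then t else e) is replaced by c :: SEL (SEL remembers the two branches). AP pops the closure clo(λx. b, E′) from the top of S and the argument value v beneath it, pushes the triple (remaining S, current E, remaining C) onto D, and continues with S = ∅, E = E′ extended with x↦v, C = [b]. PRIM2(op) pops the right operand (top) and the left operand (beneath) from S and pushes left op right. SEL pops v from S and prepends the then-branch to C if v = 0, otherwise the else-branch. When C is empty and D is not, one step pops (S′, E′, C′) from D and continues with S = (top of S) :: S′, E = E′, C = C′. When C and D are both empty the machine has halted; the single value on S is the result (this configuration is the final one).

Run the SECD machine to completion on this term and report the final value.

step 0: <S=∅, E=∅, C=[((λp. ((λx. 5) 1)) (let p = 0 in ((λx. p) p)))], D=∅>
step 1: <S=∅, E=∅, C=[(let p = 0 in ((λx. p) p)) :: (λp. ((λx. 5) 1)) :: AP], D=∅>
step 2: <S=∅, E=∅, C=[0 :: (λp. ((λx. p) p)) :: AP :: (λp. ((λx. 5) 1)) :: AP], D=∅>
step 3: <S=[0], E=∅, C=[(λp. ((λx. p) p)) :: AP :: (λp. ((λx. 5) 1)) :: AP], D=∅>
step 4: <S=[clo(λp. ((λx. p) p), ∅) :: 0], E=∅, C=[AP :: (λp. ((λx. 5) 1)) :: AP], D=∅>
step 5: <S=∅, E={p↦0}, C=[((λx. p) p)], D=[(∅, ∅, [(λp. ((λx. 5) 1)) :: AP])]>
step 6: <S=∅, E={p↦0}, C=[p :: (λx. p) :: AP], D=[(∅, ∅, [(λp. ((λx. 5) 1)) :: AP])]>
step 7: <S=[0], E={p↦0}, C=[(λx. p) :: AP], D=[(∅, ∅, [(λp. ((λx. 5) 1)) :: AP])]>
step 8: <S=[clo(λx. p, {p↦0}) :: 0], E={p↦0}, C=[AP], D=[(∅, ∅, [(λp. ((λx. 5) 1)) :: AP])]>
step 9: <S=∅, E={x↦0, p↦0}, C=[p], D=[(∅, {p↦0}, ∅) :: (∅, ∅, [(λp. ((λx. 5) 1)) :: AP])]>
step 10: <S=[0], E={x↦0, p↦0}, C=∅, D=[(∅, {p↦0}, ∅) :: (∅, ∅, [(λp. ((λx. 5) 1)) :: AP])]>
step 11: <S=[0], E={p↦0}, C=∅, D=[(∅, ∅, [(λp. ((λx. 5) 1)) :: AP])]>
step 12: <S=[0], E=∅, C=[(λp. ((λx. 5) 1)) :: AP], D=∅>
step 13: <S=[clo(λp. ((λx. 5) 1), ∅) :: 0], E=∅, C=[AP], D=∅>
step 14: <S=∅, E={p↦0}, C=[((λx. 5) 1)], D=[(∅, ∅, ∅)]>
step 15: <S=∅, E={p↦0}, C=[1 :: (λx. 5) :: AP], D=[(∅, ∅, ∅)]>
step 16: <S=[1], E={p↦0}, C=[(λx. 5) :: AP], D=[(∅, ∅, ∅)]>
step 17: <S=[clo(λx. 5, {p↦0}) :: 1], E={p↦0}, C=[AP], D=[(∅, ∅, ∅)]>
step 18: <S=∅, E={x↦1, p↦0}, C=[5], D=[(∅, {p↦0}, ∅) :: (∅, ∅, ∅)]>
step 19: <S=[5], E={x↦1, p↦0}, C=∅, D=[(∅, {p↦0}, ∅) :: (∅, ∅, ∅)]>
step 20: <S=[5], E={p↦0}, C=∅, D=[(∅, ∅, ∅)]>
step 21: <S=[5], E=∅, C=∅, D=∅>
→ final value 5

Answer: 5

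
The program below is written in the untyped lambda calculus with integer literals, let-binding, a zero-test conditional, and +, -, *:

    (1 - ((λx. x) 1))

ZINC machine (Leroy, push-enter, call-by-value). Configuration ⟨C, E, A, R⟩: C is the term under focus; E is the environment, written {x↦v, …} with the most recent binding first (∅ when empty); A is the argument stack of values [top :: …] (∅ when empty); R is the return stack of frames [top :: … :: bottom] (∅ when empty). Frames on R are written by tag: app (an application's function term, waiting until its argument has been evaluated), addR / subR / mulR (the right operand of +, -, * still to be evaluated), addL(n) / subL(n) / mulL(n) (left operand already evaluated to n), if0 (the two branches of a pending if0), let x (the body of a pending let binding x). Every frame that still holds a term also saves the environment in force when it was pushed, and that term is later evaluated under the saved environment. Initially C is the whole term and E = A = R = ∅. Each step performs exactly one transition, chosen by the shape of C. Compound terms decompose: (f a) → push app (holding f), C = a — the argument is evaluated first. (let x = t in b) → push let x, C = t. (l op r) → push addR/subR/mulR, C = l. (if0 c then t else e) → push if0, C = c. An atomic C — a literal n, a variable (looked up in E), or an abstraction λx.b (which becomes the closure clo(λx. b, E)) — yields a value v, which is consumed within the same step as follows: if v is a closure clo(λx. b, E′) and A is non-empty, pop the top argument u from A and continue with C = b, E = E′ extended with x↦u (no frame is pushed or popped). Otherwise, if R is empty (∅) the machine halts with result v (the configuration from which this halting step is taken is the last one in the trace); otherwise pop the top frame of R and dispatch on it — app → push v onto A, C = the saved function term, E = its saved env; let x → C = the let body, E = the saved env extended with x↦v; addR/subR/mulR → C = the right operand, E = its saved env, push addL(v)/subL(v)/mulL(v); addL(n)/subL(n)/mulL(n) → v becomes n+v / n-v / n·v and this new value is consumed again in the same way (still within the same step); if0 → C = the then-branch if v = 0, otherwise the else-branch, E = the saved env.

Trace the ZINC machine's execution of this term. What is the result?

Answer: 0

Machine steps:
0. [C=(1 - ((λx. x) 1)) | E=∅ | A=∅ | R=∅]
1. [C=1 | E=∅ | A=∅ | R=[subR]]
2. [C=((λx. x) 1) | E=∅ | A=∅ | R=[subL(1)]]
3. [C=1 | E=∅ | A=∅ | R=[app :: subL(1)]]
4. [C=(λx. x) | E=∅ | A=[1] | R=[subL(1)]]
5. [C=x | E={x↦1} | A=∅ | R=[subL(1)]]
→ final value 0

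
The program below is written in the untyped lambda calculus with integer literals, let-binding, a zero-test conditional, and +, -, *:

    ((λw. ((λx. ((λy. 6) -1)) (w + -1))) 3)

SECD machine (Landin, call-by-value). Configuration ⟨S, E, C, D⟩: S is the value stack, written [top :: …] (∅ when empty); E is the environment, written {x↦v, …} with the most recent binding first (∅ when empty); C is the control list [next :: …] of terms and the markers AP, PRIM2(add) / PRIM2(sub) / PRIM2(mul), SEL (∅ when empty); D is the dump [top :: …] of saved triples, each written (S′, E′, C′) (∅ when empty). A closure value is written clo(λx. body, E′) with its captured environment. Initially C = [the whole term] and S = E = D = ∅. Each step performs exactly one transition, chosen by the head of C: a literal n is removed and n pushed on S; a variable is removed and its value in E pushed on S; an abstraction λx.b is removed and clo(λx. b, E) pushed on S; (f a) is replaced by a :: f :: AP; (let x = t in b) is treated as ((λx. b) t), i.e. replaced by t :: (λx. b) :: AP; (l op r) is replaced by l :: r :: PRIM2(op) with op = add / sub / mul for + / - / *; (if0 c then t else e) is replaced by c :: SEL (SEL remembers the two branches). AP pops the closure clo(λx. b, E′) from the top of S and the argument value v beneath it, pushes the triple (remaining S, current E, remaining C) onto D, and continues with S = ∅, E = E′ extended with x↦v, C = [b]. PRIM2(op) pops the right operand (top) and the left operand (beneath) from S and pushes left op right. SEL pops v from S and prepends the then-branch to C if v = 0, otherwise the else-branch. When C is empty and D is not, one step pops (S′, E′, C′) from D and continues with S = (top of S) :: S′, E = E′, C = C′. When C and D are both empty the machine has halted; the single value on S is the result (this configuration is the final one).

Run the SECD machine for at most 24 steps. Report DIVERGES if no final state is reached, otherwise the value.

t=0: <S=∅, E=∅, C=[((λw. ((λx. ((λy. 6) -1)) (w + -1))) 3)], D=∅>
t=1: <S=∅, E=∅, C=[3 :: (λw. ((λx. ((λy. 6) -1)) (w + -1))) :: AP], D=∅>
t=2: <S=[3], E=∅, C=[(λw. ((λx. ((λy. 6) -1)) (w + -1))) :: AP], D=∅>
t=3: <S=[clo(λw. ((λx. ((λy. 6) -1)) (w + -1)), ∅) :: 3], E=∅, C=[AP], D=∅>
t=4: <S=∅, E={w↦3}, C=[((λx. ((λy. 6) -1)) (w + -1))], D=[(∅, ∅, ∅)]>
t=5: <S=∅, E={w↦3}, C=[(w + -1) :: (λx. ((λy. 6) -1)) :: AP], D=[(∅, ∅, ∅)]>
t=6: <S=∅, E={w↦3}, C=[w :: -1 :: PRIM2(add) :: (λx. ((λy. 6) -1)) :: AP], D=[(∅, ∅, ∅)]>
t=7: <S=[3], E={w↦3}, C=[-1 :: PRIM2(add) :: (λx. ((λy. 6) -1)) :: AP], D=[(∅, ∅, ∅)]>
t=8: <S=[-1 :: 3], E={w↦3}, C=[PRIM2(add) :: (λx. ((λy. 6) -1)) :: AP], D=[(∅, ∅, ∅)]>
t=9: <S=[2], E={w↦3}, C=[(λx. ((λy. 6) -1)) :: AP], D=[(∅, ∅, ∅)]>
t=10: <S=[clo(λx. ((λy. 6) -1), {w↦3}) :: 2], E={w↦3}, C=[AP], D=[(∅, ∅, ∅)]>
t=11: <S=∅, E={x↦2, w↦3}, C=[((λy. 6) -1)], D=[(∅, {w↦3}, ∅) :: (∅, ∅, ∅)]>
t=12: <S=∅, E={x↦2, w↦3}, C=[-1 :: (λy. 6) :: AP], D=[(∅, {w↦3}, ∅) :: (∅, ∅, ∅)]>
t=13: <S=[-1], E={x↦2, w↦3}, C=[(λy. 6) :: AP], D=[(∅, {w↦3}, ∅) :: (∅, ∅, ∅)]>
t=14: <S=[clo(λy. 6, {x↦2, w↦3}) :: -1], E={x↦2, w↦3}, C=[AP], D=[(∅, {w↦3}, ∅) :: (∅, ∅, ∅)]>
t=15: <S=∅, E={y↦-1, x↦2, w↦3}, C=[6], D=[(∅, {x↦2, w↦3}, ∅) :: (∅, {w↦3}, ∅) :: (∅, ∅, ∅)]>
t=16: <S=[6], E={y↦-1, x↦2, w↦3}, C=∅, D=[(∅, {x↦2, w↦3}, ∅) :: (∅, {w↦3}, ∅) :: (∅, ∅, ∅)]>
t=17: <S=[6], E={x↦2, w↦3}, C=∅, D=[(∅, {w↦3}, ∅) :: (∅, ∅, ∅)]>
t=18: <S=[6], E={w↦3}, C=∅, D=[(∅, ∅, ∅)]>
t=19: <S=[6], E=∅, C=∅, D=∅>
→ final value 6

Answer: 6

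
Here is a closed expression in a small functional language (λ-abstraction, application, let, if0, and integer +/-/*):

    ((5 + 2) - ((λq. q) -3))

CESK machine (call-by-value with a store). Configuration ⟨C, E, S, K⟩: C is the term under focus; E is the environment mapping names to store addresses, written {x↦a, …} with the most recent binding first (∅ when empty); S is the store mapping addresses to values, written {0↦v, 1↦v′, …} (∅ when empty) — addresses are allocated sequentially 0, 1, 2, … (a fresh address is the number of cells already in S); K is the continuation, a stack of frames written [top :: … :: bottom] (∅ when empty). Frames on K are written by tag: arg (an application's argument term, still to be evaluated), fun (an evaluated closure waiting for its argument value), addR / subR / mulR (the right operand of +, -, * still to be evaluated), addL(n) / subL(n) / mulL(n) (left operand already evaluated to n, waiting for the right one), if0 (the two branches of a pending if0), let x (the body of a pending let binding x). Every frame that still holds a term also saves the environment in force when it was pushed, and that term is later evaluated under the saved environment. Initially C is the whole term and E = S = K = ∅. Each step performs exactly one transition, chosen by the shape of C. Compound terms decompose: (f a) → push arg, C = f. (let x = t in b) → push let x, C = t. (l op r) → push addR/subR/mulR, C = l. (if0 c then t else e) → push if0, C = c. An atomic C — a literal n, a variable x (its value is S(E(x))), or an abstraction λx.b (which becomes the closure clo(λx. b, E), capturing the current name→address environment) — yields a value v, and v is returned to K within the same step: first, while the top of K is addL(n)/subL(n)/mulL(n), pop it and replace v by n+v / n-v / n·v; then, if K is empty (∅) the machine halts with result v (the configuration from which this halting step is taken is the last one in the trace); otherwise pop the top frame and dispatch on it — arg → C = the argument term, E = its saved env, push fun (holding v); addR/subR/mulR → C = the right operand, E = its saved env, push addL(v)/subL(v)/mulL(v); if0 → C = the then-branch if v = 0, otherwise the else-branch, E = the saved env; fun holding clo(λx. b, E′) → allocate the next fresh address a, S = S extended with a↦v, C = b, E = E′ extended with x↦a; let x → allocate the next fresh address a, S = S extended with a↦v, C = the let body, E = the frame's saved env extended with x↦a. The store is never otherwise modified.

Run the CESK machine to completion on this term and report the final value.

Answer: 10

Machine steps:
[0] [C=((5 + 2) - ((λq. q) -3)) | E=∅ | S=∅ | K=∅]
[1] [C=(5 + 2) | E=∅ | S=∅ | K=[subR]]
[2] [C=5 | E=∅ | S=∅ | K=[addR :: subR]]
[3] [C=2 | E=∅ | S=∅ | K=[addL(5) :: subR]]
[4] [C=((λq. q) -3) | E=∅ | S=∅ | K=[subL(7)]]
[5] [C=(λq. q) | E=∅ | S=∅ | K=[arg :: subL(7)]]
[6] [C=-3 | E=∅ | S=∅ | K=[fun :: subL(7)]]
[7] [C=q | E={q↦0} | S={0↦-3} | K=[subL(7)]]
→ final value 10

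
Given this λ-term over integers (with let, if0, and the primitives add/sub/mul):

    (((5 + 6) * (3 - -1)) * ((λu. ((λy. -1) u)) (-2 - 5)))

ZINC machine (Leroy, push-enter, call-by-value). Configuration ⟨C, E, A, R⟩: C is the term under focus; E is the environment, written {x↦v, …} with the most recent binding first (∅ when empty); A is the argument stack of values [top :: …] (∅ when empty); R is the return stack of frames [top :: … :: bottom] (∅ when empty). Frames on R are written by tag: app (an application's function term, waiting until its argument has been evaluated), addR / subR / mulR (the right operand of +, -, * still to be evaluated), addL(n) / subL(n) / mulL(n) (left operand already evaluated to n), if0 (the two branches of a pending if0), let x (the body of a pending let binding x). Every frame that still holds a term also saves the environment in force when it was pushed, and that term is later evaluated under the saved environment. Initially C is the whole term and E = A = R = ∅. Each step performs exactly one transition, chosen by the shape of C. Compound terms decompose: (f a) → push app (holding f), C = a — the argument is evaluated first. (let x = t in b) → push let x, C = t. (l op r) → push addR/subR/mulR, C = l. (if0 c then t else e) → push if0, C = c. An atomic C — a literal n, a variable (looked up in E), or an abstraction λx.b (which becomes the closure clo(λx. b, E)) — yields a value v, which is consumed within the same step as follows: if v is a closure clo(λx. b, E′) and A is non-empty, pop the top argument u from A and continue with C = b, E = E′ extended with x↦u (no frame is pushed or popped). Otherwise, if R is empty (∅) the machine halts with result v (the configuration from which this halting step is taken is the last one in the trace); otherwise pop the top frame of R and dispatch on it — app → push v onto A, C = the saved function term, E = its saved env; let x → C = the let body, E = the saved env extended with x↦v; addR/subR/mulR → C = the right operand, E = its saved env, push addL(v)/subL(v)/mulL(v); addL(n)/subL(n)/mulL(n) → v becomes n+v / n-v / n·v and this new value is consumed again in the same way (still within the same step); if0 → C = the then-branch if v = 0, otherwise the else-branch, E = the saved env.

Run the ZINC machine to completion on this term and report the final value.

Answer: -44

Derivation:
0. <C=(((5 + 6) * (3 - -1)) * ((λu. ((λy. -1) u)) (-2 - 5))), E=∅, A=∅, R=∅>
1. <C=((5 + 6) * (3 - -1)), E=∅, A=∅, R=[mulR]>
2. <C=(5 + 6), E=∅, A=∅, R=[mulR :: mulR]>
3. <C=5, E=∅, A=∅, R=[addR :: mulR :: mulR]>
4. <C=6, E=∅, A=∅, R=[addL(5) :: mulR :: mulR]>
5. <C=(3 - -1), E=∅, A=∅, R=[mulL(11) :: mulR]>
6. <C=3, E=∅, A=∅, R=[subR :: mulL(11) :: mulR]>
7. <C=-1, E=∅, A=∅, R=[subL(3) :: mulL(11) :: mulR]>
8. <C=((λu. ((λy. -1) u)) (-2 - 5)), E=∅, A=∅, R=[mulL(44)]>
9. <C=(-2 - 5), E=∅, A=∅, R=[app :: mulL(44)]>
10. <C=-2, E=∅, A=∅, R=[subR :: app :: mulL(44)]>
11. <C=5, E=∅, A=∅, R=[subL(-2) :: app :: mulL(44)]>
12. <C=(λu. ((λy. -1) u)), E=∅, A=[-7], R=[mulL(44)]>
13. <C=((λy. -1) u), E={u↦-7}, A=∅, R=[mulL(44)]>
14. <C=u, E={u↦-7}, A=∅, R=[app :: mulL(44)]>
15. <C=(λy. -1), E={u↦-7}, A=[-7], R=[mulL(44)]>
16. <C=-1, E={y↦-7, u↦-7}, A=∅, R=[mulL(44)]>
→ final value -44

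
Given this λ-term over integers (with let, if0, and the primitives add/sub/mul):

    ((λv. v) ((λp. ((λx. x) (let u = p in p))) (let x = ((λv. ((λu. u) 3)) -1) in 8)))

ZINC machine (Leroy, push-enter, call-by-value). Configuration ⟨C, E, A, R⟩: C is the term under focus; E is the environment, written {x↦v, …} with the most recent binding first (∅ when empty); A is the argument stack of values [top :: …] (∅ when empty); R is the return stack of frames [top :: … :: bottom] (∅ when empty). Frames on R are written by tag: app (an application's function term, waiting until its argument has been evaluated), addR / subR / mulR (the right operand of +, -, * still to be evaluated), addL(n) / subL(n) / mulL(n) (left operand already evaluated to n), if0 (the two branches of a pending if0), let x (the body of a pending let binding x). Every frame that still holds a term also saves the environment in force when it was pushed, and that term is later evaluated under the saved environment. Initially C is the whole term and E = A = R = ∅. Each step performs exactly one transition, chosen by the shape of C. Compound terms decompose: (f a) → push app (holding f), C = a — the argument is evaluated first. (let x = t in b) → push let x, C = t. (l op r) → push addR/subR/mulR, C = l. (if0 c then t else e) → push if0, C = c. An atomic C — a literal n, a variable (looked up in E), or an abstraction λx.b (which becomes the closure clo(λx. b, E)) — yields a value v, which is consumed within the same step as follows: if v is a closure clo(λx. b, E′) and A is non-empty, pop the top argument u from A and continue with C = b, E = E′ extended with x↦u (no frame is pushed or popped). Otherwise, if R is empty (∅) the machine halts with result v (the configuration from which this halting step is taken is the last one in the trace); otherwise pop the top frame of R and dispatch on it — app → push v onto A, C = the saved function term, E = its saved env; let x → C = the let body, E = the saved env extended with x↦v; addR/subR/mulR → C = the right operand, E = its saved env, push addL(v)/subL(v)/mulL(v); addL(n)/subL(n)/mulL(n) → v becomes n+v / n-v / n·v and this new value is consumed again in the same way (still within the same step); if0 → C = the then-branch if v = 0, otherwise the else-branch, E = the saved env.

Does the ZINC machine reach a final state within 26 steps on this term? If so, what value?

Answer: 8

Execution trace:
[0] [C=((λv. v) ((λp. ((λx. x) (let u = p in p))) (let x = ((λv. ((λu. u) 3)) -1) in 8))) | E=∅ | A=∅ | R=∅]
[1] [C=((λp. ((λx. x) (let u = p in p))) (let x = ((λv. ((λu. u) 3)) -1) in 8)) | E=∅ | A=∅ | R=[app]]
[2] [C=(let x = ((λv. ((λu. u) 3)) -1) in 8) | E=∅ | A=∅ | R=[app :: app]]
[3] [C=((λv. ((λu. u) 3)) -1) | E=∅ | A=∅ | R=[let x :: app :: app]]
[4] [C=-1 | E=∅ | A=∅ | R=[app :: let x :: app :: app]]
[5] [C=(λv. ((λu. u) 3)) | E=∅ | A=[-1] | R=[let x :: app :: app]]
[6] [C=((λu. u) 3) | E={v↦-1} | A=∅ | R=[let x :: app :: app]]
[7] [C=3 | E={v↦-1} | A=∅ | R=[app :: let x :: app :: app]]
[8] [C=(λu. u) | E={v↦-1} | A=[3] | R=[let x :: app :: app]]
[9] [C=u | E={u↦3, v↦-1} | A=∅ | R=[let x :: app :: app]]
[10] [C=8 | E={x↦3} | A=∅ | R=[app :: app]]
[11] [C=(λp. ((λx. x) (let u = p in p))) | E=∅ | A=[8] | R=[app]]
[12] [C=((λx. x) (let u = p in p)) | E={p↦8} | A=∅ | R=[app]]
[13] [C=(let u = p in p) | E={p↦8} | A=∅ | R=[app :: app]]
[14] [C=p | E={p↦8} | A=∅ | R=[let u :: app :: app]]
[15] [C=p | E={u↦8, p↦8} | A=∅ | R=[app :: app]]
[16] [C=(λx. x) | E={p↦8} | A=[8] | R=[app]]
[17] [C=x | E={x↦8, p↦8} | A=∅ | R=[app]]
[18] [C=(λv. v) | E=∅ | A=[8] | R=∅]
[19] [C=v | E={v↦8} | A=∅ | R=∅]
→ final value 8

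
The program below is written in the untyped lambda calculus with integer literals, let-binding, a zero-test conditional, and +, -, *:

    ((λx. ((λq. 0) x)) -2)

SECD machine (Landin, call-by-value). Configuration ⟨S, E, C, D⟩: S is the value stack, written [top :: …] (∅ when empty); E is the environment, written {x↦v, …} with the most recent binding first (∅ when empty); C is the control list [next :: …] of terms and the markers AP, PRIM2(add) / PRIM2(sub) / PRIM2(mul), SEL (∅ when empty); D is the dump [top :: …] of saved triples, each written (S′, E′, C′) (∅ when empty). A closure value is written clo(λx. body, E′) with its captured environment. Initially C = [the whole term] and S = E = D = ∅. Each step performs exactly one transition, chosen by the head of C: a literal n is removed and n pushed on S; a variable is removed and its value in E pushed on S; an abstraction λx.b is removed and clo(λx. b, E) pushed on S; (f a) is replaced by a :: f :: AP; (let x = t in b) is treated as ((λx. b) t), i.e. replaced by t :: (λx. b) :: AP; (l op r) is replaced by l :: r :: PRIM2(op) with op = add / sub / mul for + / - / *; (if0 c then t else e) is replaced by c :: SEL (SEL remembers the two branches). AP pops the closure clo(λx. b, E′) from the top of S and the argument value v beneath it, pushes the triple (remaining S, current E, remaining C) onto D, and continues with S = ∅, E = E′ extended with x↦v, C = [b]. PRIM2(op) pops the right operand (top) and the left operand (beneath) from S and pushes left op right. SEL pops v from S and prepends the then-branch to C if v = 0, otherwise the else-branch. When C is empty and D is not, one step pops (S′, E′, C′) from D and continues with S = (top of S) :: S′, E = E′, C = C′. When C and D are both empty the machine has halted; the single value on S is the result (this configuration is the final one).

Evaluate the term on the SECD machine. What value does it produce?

t=0: [S=∅ | E=∅ | C=[((λx. ((λq. 0) x)) -2)] | D=∅]
t=1: [S=∅ | E=∅ | C=[-2 :: (λx. ((λq. 0) x)) :: AP] | D=∅]
t=2: [S=[-2] | E=∅ | C=[(λx. ((λq. 0) x)) :: AP] | D=∅]
t=3: [S=[clo(λx. ((λq. 0) x), ∅) :: -2] | E=∅ | C=[AP] | D=∅]
t=4: [S=∅ | E={x↦-2} | C=[((λq. 0) x)] | D=[(∅, ∅, ∅)]]
t=5: [S=∅ | E={x↦-2} | C=[x :: (λq. 0) :: AP] | D=[(∅, ∅, ∅)]]
t=6: [S=[-2] | E={x↦-2} | C=[(λq. 0) :: AP] | D=[(∅, ∅, ∅)]]
t=7: [S=[clo(λq. 0, {x↦-2}) :: -2] | E={x↦-2} | C=[AP] | D=[(∅, ∅, ∅)]]
t=8: [S=∅ | E={q↦-2, x↦-2} | C=[0] | D=[(∅, {x↦-2}, ∅) :: (∅, ∅, ∅)]]
t=9: [S=[0] | E={q↦-2, x↦-2} | C=∅ | D=[(∅, {x↦-2}, ∅) :: (∅, ∅, ∅)]]
t=10: [S=[0] | E={x↦-2} | C=∅ | D=[(∅, ∅, ∅)]]
t=11: [S=[0] | E=∅ | C=∅ | D=∅]
→ final value 0

Answer: 0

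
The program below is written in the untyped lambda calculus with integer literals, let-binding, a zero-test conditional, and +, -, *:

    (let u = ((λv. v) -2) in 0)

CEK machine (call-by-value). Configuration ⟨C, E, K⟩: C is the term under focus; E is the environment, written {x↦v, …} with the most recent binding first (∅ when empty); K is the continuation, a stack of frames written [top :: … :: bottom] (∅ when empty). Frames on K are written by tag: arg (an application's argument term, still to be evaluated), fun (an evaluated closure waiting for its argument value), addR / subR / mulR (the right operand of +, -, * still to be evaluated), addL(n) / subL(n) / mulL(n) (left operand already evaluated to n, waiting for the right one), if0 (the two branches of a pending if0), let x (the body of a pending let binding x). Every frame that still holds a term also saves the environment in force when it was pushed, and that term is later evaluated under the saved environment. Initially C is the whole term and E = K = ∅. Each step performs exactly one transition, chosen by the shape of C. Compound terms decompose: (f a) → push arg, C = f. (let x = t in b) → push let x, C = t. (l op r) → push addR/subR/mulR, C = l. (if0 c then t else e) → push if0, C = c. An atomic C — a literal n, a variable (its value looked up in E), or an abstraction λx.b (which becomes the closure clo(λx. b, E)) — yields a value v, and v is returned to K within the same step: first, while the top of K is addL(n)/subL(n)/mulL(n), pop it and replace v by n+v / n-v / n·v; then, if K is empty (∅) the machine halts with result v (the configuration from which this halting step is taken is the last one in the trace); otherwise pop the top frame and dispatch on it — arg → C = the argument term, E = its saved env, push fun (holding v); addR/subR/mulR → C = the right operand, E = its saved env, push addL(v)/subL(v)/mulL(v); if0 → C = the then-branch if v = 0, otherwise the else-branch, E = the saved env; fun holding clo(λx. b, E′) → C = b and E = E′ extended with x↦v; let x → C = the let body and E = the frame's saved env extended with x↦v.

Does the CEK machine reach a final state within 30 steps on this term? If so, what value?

Answer: 0

Machine steps:
t=0: [C=(let u = ((λv. v) -2) in 0) | E=∅ | K=∅]
t=1: [C=((λv. v) -2) | E=∅ | K=[let u]]
t=2: [C=(λv. v) | E=∅ | K=[arg :: let u]]
t=3: [C=-2 | E=∅ | K=[fun :: let u]]
t=4: [C=v | E={v↦-2} | K=[let u]]
t=5: [C=0 | E={u↦-2} | K=∅]
→ final value 0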